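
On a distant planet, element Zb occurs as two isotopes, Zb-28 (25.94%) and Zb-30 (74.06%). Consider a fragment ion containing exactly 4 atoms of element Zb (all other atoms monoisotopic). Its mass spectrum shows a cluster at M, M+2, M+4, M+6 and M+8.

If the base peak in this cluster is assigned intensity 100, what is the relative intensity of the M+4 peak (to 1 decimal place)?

52.5

(0.2594 + 0.7406)^4 gives M 0.0045, M+2 0.0517, M+4 0.2214, M+6 0.4215, M+8 0.3008; the largest is M+6.
P(M+6) = C(4,3) × 0.2594^1 × 0.7406^3 = 4 × 0.2594 × 0.40621048 = 0.421484 (base)
P(M+4) = C(4,2) × 0.2594^2 × 0.7406^2 = 6 × 0.06728836 × 0.54848836 = 0.221441
Relative intensity = 0.221441 / 0.421484 × 100 = 52.5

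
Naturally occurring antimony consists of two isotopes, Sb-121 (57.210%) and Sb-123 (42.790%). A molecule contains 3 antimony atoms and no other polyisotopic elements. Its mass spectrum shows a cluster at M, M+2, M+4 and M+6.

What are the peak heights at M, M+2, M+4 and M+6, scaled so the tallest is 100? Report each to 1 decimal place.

44.6 : 100.0 : 74.8 : 18.6

Each Sb atom is independently Sb-121 (p = 0.57210) or Sb-123 (q = 0.42790); the cluster is the binomial expansion (p + q)^3.
P(M) = 0.57210^3 = 0.187247
P(M+2) = 3 × 0.57210^2 × 0.42790^1 = 0.420153
P(M+4) = 3 × 0.57210^1 × 0.42790^2 = 0.314252
P(M+6) = 0.42790^3 = 0.078348
The M+2 peak is largest (0.420153); scaling to 100 gives 44.6 : 100.0 : 74.8 : 18.6.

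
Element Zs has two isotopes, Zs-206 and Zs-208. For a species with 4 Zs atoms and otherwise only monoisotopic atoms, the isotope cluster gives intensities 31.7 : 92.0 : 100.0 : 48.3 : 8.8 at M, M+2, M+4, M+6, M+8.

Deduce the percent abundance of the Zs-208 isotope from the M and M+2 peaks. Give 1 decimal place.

Let p = fractional abundance of Zs-206. I(M+2)/I(M) = [C(4,1)·p^3·(1−p)] / p^4 = 4·(1−p)/p = 92.0/31.7 = 2.9022
(1−p)/p = 2.9022/4 = 0.7256  ⇒  p = 1/(1 + 0.7256) = 0.5795
Zs-206: 58.0%, Zs-208: 42.0%.

42.0%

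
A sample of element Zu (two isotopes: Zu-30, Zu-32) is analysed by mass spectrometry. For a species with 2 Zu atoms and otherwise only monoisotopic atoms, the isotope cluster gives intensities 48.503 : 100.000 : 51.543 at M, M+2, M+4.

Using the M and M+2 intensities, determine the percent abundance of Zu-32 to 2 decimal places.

Let p = fractional abundance of Zu-30. I(M+2)/I(M) = [C(2,1)·p^1·(1−p)] / p^2 = 2·(1−p)/p = 100.000/48.503 = 2.0617
(1−p)/p = 2.0617/2 = 1.0309  ⇒  p = 1/(1 + 1.0309) = 0.4924
Zu-30: 49.24%, Zu-32: 50.76%.

50.76%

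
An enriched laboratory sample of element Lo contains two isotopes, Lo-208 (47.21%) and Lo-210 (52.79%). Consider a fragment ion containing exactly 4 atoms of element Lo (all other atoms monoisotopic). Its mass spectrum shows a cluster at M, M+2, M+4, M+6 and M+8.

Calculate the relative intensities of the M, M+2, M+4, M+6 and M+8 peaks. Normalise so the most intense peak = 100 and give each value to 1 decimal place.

13.3 : 59.6 : 100.0 : 74.5 : 20.8

Expanding (0.4721 + 0.5279)^4:
P(M) = 0.4721^4 = 0.049675
P(M+2) = 4 × 0.4721^3 × 0.5279^1 = 0.222184
P(M+4) = 6 × 0.4721^2 × 0.5279^2 = 0.372668
P(M+6) = 4 × 0.4721^1 × 0.5279^3 = 0.277811
P(M+8) = 0.5279^4 = 0.077662
The M+4 peak is largest (0.372668); scaling to 100 gives 13.3 : 59.6 : 100.0 : 74.5 : 20.8.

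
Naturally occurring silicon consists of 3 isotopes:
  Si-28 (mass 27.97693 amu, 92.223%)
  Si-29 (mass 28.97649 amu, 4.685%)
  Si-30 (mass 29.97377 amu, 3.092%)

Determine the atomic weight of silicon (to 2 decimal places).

28.09 amu

Weight each isotope mass by its fractional abundance: 0.92223 × 27.97693 + 0.04685 × 28.97649 + 0.03092 × 29.97377
= 25.801164 + 1.357549 + 0.926789 = 28.085502 amu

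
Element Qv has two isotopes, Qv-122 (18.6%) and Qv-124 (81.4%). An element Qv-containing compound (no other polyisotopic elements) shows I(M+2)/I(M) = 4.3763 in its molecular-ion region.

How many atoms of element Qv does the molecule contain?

1

With n Qv atoms, P(M+2)/P(M) = C(n,1)·p^(n−1)q / p^n = n·q/p = n · 0.814/0.186.
n = 4.3763 × 0.186/0.814 = 1.00 ≈ 1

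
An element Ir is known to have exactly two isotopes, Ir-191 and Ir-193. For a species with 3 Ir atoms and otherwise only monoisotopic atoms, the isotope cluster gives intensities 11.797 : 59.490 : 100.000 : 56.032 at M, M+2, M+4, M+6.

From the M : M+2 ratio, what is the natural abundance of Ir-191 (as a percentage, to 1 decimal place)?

If p is the fraction of Ir that is Ir-191, then I(M+2)/I(M) = [C(3,1)·p^2·(1−p)] / p^3 = 3·(1−p)/p = 59.490/11.797 = 5.0428
(1−p)/p = 5.0428/3 = 1.6809  ⇒  p = 1/(1 + 1.6809) = 0.3730
Ir-191: 37.3%, Ir-193: 62.7%.

37.3%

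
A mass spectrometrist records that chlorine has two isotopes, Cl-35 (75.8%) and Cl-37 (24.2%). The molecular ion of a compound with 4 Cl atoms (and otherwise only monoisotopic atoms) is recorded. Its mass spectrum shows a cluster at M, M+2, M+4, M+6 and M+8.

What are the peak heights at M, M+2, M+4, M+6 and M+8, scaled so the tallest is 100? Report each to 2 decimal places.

78.31 : 100.00 : 47.89 : 10.19 : 0.81

Expanding (0.758 + 0.242)^4:
P(M) = 0.758^4 = 0.330124
P(M+2) = 4 × 0.758^3 × 0.242^1 = 0.421583
P(M+4) = 6 × 0.758^2 × 0.242^2 = 0.201893
P(M+6) = 4 × 0.758^1 × 0.242^3 = 0.042971
P(M+8) = 0.242^4 = 0.003430
The M+2 peak is largest (0.421583); scaling to 100 gives 78.31 : 100.00 : 47.89 : 10.19 : 0.81.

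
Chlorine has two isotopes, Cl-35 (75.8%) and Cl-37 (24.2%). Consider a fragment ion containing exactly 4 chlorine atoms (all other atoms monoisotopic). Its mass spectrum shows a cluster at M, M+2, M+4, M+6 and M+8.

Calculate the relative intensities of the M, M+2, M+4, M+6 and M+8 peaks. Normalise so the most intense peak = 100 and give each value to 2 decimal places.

78.31 : 100.00 : 47.89 : 10.19 : 0.81

Each Cl atom is independently Cl-35 (p = 0.758) or Cl-37 (q = 0.242); the cluster is the binomial expansion (p + q)^4.
P(M) = 0.758^4 = 0.330124
P(M+2) = 4 × 0.758^3 × 0.242^1 = 0.421583
P(M+4) = 6 × 0.758^2 × 0.242^2 = 0.201893
P(M+6) = 4 × 0.758^1 × 0.242^3 = 0.042971
P(M+8) = 0.242^4 = 0.003430
The M+2 peak is largest (0.421583); scaling to 100 gives 78.31 : 100.00 : 47.89 : 10.19 : 0.81.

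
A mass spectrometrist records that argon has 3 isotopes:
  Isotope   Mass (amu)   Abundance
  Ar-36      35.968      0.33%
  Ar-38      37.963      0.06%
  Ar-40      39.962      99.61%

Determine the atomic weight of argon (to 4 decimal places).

Ar = Σ fᵢ·mᵢ = 0.0033 × 35.968 + 0.0006 × 37.963 + 0.9961 × 39.962
= 0.11869 + 0.02278 + 39.80615 = 39.94762 amu

39.9476 amu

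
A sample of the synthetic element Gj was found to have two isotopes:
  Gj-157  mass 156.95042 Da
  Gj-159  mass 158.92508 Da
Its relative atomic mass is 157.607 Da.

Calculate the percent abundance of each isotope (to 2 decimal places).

With x = fraction of Gj-157 (so Gj-159 is 1 − x):
156.95042·x + 158.92508·(1 − x) = 157.607
(156.95042 − 158.92508)·x = 157.607 − 158.92508
x = -1.31808 / -1.97466 = 0.66750 → 66.75% Gj-157, 33.25% Gj-159.

Gj-157: 66.75%, Gj-159: 33.25%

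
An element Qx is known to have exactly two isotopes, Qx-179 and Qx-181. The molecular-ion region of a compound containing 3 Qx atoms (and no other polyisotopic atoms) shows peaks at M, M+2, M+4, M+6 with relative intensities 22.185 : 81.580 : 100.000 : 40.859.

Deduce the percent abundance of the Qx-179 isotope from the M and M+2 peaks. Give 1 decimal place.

44.9%

If p is the fraction of Qx that is Qx-179, then I(M+2)/I(M) = [C(3,1)·p^2·(1−p)] / p^3 = 3·(1−p)/p = 81.580/22.185 = 3.6773
(1−p)/p = 3.6773/3 = 1.2258  ⇒  p = 1/(1 + 1.2258) = 0.4493
Qx-179: 44.9%, Qx-181: 55.1%.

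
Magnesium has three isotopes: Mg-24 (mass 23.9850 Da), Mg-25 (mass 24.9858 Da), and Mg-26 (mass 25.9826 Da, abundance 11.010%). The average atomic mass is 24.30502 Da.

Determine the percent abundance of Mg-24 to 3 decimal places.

Let x and y be the fractions of Mg-24 and Mg-25. Then x + y = 1 − 0.11010 = 0.88990 and 23.9850x + 24.9858y = 24.30502 − 0.11010×25.9826 = 21.44433574.
Substituting: 23.9850x + 24.9858(0.88990 − x) = 21.44433574
(23.9850 − 24.9858)x = -0.79052768  ⇒  x = 0.78990, y = 0.10000
Mg-24: 78.990%, Mg-25: 10.000%.

78.990%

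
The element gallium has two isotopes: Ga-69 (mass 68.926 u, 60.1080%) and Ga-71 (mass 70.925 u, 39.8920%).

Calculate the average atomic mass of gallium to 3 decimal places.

69.723 u

Weight each isotope mass by its fractional abundance: 0.601080 × 68.926 + 0.398920 × 70.925
= 41.4300 + 28.2934 = 69.7234 u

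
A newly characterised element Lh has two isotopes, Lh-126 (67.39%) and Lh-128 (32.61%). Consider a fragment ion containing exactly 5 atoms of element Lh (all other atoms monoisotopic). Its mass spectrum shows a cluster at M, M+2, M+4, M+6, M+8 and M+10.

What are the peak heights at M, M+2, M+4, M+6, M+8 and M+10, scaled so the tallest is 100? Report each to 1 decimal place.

41.3 : 100.0 : 96.8 : 46.8 : 11.3 : 1.1

Each Lh atom is independently Lh-126 (p = 0.6739) or Lh-128 (q = 0.3261); the cluster is the binomial expansion (p + q)^5.
P(M) = 0.6739^5 = 0.138988
P(M+2) = 5 × 0.6739^4 × 0.3261^1 = 0.336281
P(M+4) = 10 × 0.6739^3 × 0.3261^2 = 0.325453
P(M+6) = 10 × 0.6739^2 × 0.3261^3 = 0.157486
P(M+8) = 5 × 0.6739^1 × 0.3261^4 = 0.038104
P(M+10) = 0.3261^5 = 0.003688
The M+2 peak is largest (0.336281); scaling to 100 gives 41.3 : 100.0 : 96.8 : 46.8 : 11.3 : 1.1.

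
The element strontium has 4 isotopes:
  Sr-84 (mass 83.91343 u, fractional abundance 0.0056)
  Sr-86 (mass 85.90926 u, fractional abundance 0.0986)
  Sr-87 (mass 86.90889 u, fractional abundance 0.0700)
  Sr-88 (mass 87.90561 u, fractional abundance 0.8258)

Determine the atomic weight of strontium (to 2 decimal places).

87.62 u

The abundance-weighted mean is 0.0056 × 83.91343 + 0.0986 × 85.90926 + 0.0700 × 86.90889 + 0.8258 × 87.90561
= 0.469915 + 8.470653 + 6.083622 + 72.592453 = 87.616643 u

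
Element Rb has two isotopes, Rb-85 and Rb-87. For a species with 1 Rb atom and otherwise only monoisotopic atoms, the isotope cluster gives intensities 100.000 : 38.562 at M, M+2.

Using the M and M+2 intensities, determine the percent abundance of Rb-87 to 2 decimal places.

Let p = fractional abundance of Rb-85. I(M+2)/I(M) = [C(1,1)·p^0·(1−p)] / p^1 = 1·(1−p)/p = 38.562/100.000 = 0.3856
(1−p)/p = 0.3856/1 = 0.3856  ⇒  p = 1/(1 + 0.3856) = 0.7217
Rb-85: 72.17%, Rb-87: 27.83%.

27.83%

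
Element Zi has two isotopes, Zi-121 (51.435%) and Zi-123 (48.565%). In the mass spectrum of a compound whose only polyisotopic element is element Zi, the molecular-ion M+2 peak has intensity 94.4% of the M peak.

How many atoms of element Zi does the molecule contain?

With n Zi atoms, P(M+2)/P(M) = C(n,1)·p^(n−1)q / p^n = n·q/p = n · 0.48565/0.51435.
n = 0.944 × 0.51435/0.48565 = 1.00 ≈ 1

1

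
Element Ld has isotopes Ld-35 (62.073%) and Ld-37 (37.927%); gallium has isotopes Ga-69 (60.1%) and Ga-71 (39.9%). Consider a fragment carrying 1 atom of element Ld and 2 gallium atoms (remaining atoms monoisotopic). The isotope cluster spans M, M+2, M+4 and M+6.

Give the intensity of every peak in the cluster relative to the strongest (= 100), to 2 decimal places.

Element Ld pattern (n=1): 0.62073 : 0.37927
Gallium pattern (n=2): 0.361201 : 0.479598 : 0.159201
Convolve the two distributions (both contribute in 2-u steps):
  M: 0.62073×0.361201 = 0.224208
  M+2: 0.62073×0.479598 + 0.37927×0.361201 = 0.434694
  M+4: 0.62073×0.159201 + 0.37927×0.479598 = 0.280718
  M+6: 0.37927×0.159201 = 0.060380
Scale to base peak (0.434694) = 100: 51.58 : 100.00 : 64.58 : 13.89

51.58 : 100.00 : 64.58 : 13.89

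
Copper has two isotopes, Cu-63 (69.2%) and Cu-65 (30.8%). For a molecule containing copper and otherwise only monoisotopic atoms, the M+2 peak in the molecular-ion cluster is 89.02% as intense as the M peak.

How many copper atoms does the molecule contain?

2

With n Cu atoms, P(M+2)/P(M) = C(n,1)·p^(n−1)q / p^n = n·q/p = n · 0.308/0.692.
n = 0.8902 × 0.692/0.308 = 2.00 ≈ 2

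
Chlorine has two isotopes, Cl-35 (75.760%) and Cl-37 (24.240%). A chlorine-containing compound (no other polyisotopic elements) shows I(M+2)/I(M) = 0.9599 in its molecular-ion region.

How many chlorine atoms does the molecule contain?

With n Cl atoms, P(M+2)/P(M) = C(n,1)·p^(n−1)q / p^n = n·q/p = n · 0.24240/0.75760.
n = 0.9599 × 0.75760/0.24240 = 3.00 ≈ 3

3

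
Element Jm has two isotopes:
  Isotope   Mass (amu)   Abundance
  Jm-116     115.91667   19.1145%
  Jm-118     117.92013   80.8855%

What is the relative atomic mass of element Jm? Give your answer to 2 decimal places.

The abundance-weighted mean is 0.191145 × 115.91667 + 0.808855 × 117.92013
= 22.156892 + 95.380287 = 117.537179 amu

117.54 amu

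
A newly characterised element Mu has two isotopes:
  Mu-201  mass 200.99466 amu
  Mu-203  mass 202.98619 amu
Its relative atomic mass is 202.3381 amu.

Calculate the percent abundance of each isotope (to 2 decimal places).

Mu-201: 32.54%, Mu-203: 67.46%

Let x be the fractional abundance of Mu-201; then Mu-203 has abundance 1 − x.
200.99466·x + 202.98619·(1 − x) = 202.3381
(200.99466 − 202.98619)·x = 202.3381 − 202.98619
x = -0.64809 / -1.99153 = 0.32542 → 32.54% Mu-201, 67.46% Mu-203.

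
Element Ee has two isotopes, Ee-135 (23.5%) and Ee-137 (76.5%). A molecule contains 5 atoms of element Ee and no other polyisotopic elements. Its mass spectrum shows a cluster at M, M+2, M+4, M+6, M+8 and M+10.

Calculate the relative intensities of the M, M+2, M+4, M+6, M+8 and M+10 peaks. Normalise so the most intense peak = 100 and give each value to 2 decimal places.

0.18 : 2.90 : 18.87 : 61.44 : 100.00 : 65.11

Expanding (0.235 + 0.765)^5:
P(M) = 0.235^5 = 0.000717
P(M+2) = 5 × 0.235^4 × 0.765^1 = 0.011665
P(M+4) = 10 × 0.235^3 × 0.765^2 = 0.075950
P(M+6) = 10 × 0.235^2 × 0.765^3 = 0.247241
P(M+8) = 5 × 0.235^1 × 0.765^4 = 0.402424
P(M+10) = 0.765^5 = 0.262004
The M+8 peak is largest (0.402424); scaling to 100 gives 0.18 : 2.90 : 18.87 : 61.44 : 100.00 : 65.11.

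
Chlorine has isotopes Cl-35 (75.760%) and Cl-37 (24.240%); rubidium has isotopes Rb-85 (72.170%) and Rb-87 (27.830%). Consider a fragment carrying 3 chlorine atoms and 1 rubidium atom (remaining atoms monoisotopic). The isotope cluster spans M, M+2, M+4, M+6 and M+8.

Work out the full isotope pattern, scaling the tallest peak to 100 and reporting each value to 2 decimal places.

Chlorine pattern (n=3): 0.4348304 : 0.41738208 : 0.13354464 : 0.01424288
Rubidium pattern (n=1): 0.7217 : 0.2783
Convolve the two distributions (both contribute in 2-u steps):
  M: 0.4348304×0.7217 = 0.313817
  M+2: 0.4348304×0.2783 + 0.41738208×0.7217 = 0.422238
  M+4: 0.41738208×0.2783 + 0.13354464×0.7217 = 0.212537
  M+6: 0.13354464×0.2783 + 0.01424288×0.7217 = 0.047445
  M+8: 0.01424288×0.2783 = 0.003964
Scale to base peak (0.422238) = 100: 74.32 : 100.00 : 50.34 : 11.24 : 0.94

74.32 : 100.00 : 50.34 : 11.24 : 0.94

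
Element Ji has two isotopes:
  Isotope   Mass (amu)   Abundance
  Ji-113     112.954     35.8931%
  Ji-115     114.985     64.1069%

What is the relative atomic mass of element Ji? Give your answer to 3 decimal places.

Average mass = Σ (abundance × isotope mass) = 0.358931 × 112.954 + 0.641069 × 114.985
= 40.5427 + 73.7133 = 114.2560 amu

114.256 amu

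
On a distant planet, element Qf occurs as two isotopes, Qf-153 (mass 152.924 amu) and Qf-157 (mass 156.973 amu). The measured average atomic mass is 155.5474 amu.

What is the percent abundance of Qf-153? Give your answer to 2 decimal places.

With x = fraction of Qf-153 (so Qf-157 is 1 − x):
152.924·x + 156.973·(1 − x) = 155.5474
(152.924 − 156.973)·x = 155.5474 − 156.973
x = -1.4256 / -4.049 = 0.35209 → 35.21% Qf-153, 64.79% Qf-157.

35.21%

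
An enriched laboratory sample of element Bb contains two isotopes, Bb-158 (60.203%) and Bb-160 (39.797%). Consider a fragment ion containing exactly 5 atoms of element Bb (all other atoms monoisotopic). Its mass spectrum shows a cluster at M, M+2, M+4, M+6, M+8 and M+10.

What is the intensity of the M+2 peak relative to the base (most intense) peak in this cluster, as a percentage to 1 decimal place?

Term probabilities: M 0.0791, M+2 0.2614, M+4 0.3456, M+6 0.2284, M+8 0.0755, M+10 0.0100. Base peak = M+4.
P(M+4) = C(5,2) × 0.60203^3 × 0.39797^2 = 10 × 0.21819983 × 0.15838012 = 0.345585 (base)
P(M+2) = C(5,1) × 0.60203^4 × 0.39797^1 = 5 × 0.13136284 × 0.39797 = 0.261392
Relative intensity = 0.261392 / 0.345585 × 100 = 75.6

75.6%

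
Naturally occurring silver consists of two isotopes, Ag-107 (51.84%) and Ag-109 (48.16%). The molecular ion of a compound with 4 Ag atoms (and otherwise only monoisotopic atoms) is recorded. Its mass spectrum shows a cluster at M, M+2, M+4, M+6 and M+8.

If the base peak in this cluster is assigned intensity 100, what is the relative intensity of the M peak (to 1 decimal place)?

Binomial terms of (0.5184 + 0.4816)^4: M 0.0722, M+2 0.2684, M+4 0.3740, M+6 0.2316, M+8 0.0538 → M+4 is the base peak.
P(M+4) = C(4,2) × 0.5184^2 × 0.4816^2 = 6 × 0.26873856 × 0.23193856 = 0.373985 (base)
P(M) = C(4,0) × 0.5184^4 × 0.4816^0 = 1 × 0.07222041 × 1.0000 = 0.072220
Relative intensity = 0.072220 / 0.373985 × 100 = 19.3

19.3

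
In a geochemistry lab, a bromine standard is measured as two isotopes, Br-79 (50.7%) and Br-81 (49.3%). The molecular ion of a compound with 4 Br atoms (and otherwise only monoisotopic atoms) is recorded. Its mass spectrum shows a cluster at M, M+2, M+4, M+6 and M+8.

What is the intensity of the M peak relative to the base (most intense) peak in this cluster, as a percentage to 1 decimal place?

Binomial terms of (0.507 + 0.493)^4: M 0.0661, M+2 0.2570, M+4 0.3749, M+6 0.2430, M+8 0.0591 → M+4 is the base peak.
P(M+4) = C(4,2) × 0.507^2 × 0.493^2 = 6 × 0.257049 × 0.243049 = 0.374853 (base)
P(M) = C(4,0) × 0.507^4 × 0.493^0 = 1 × 0.06607419 × 1.0000 = 0.066074
Relative intensity = 0.066074 / 0.374853 × 100 = 17.6

17.6%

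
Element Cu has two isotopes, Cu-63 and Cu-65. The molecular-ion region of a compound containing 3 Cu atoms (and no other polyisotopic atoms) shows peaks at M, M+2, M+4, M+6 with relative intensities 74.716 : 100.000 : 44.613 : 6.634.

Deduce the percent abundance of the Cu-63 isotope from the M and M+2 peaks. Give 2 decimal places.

If p is the fraction of Cu that is Cu-63, then I(M+2)/I(M) = [C(3,1)·p^2·(1−p)] / p^3 = 3·(1−p)/p = 100.000/74.716 = 1.3384
(1−p)/p = 1.3384/3 = 0.4461  ⇒  p = 1/(1 + 0.4461) = 0.6915
Cu-63: 69.15%, Cu-65: 30.85%.

69.15%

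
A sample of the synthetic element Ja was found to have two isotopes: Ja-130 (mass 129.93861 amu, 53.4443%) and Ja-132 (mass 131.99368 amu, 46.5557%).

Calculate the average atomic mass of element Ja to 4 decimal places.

130.8954 amu

Weight each isotope mass by its fractional abundance: 0.534443 × 129.93861 + 0.465557 × 131.99368
= 69.444781 + 61.450582 = 130.895363 amu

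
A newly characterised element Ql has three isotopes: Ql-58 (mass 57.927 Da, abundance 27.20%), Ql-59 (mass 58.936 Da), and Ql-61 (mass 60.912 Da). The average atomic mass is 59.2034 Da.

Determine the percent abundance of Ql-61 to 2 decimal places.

27.42%

Let x and y be the fractions of Ql-59 and Ql-61. Then x + y = 1 − 0.2720 = 0.7280 and 58.936x + 60.912y = 59.2034 − 0.2720×57.927 = 43.447256.
Substituting: 58.936x + 60.912(0.7280 − x) = 43.447256
(58.936 − 60.912)x = -0.89668  ⇒  x = 0.45379, y = 0.27421
Ql-59: 45.38%, Ql-61: 27.42%.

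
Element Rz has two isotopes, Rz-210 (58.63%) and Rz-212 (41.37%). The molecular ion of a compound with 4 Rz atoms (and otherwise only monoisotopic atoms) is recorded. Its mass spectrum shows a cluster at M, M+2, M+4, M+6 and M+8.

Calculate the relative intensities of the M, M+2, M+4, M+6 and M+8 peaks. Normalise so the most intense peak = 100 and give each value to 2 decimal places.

Expanding (0.5863 + 0.4137)^4:
P(M) = 0.5863^4 = 0.118162
P(M+2) = 4 × 0.5863^3 × 0.4137^1 = 0.333507
P(M+4) = 6 × 0.5863^2 × 0.4137^2 = 0.352990
P(M+6) = 4 × 0.5863^1 × 0.4137^3 = 0.166049
P(M+8) = 0.4137^4 = 0.029292
The M+4 peak is largest (0.352990); scaling to 100 gives 33.47 : 94.48 : 100.00 : 47.04 : 8.30.

33.47 : 94.48 : 100.00 : 47.04 : 8.30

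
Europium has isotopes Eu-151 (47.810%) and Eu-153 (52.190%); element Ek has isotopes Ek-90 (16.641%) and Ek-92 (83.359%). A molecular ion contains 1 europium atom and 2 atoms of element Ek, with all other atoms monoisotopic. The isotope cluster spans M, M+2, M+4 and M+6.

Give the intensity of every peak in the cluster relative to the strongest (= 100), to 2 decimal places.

Europium pattern (n=1): 0.4781 : 0.5219
Element Ek pattern (n=2): 0.02769229 : 0.27743542 : 0.69487229
Convolve the two distributions (both contribute in 2-u steps):
  M: 0.4781×0.02769229 = 0.013240
  M+2: 0.4781×0.27743542 + 0.5219×0.02769229 = 0.147094
  M+4: 0.4781×0.69487229 + 0.5219×0.27743542 = 0.477012
  M+6: 0.5219×0.69487229 = 0.362654
Scale to base peak (0.477012) = 100: 2.78 : 30.84 : 100.00 : 76.03

2.78 : 30.84 : 100.00 : 76.03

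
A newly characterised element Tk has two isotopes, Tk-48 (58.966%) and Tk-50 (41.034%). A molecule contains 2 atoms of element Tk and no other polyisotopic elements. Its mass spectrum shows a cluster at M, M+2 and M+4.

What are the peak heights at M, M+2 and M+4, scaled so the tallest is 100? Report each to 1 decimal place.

71.9 : 100.0 : 34.8

Expanding (0.58966 + 0.41034)^2:
P(M) = 0.58966^2 = 0.347699
P(M+2) = 2 × 0.58966^1 × 0.41034^1 = 0.483922
P(M+4) = 0.41034^2 = 0.168379
The M+2 peak is largest (0.483922); scaling to 100 gives 71.9 : 100.0 : 34.8.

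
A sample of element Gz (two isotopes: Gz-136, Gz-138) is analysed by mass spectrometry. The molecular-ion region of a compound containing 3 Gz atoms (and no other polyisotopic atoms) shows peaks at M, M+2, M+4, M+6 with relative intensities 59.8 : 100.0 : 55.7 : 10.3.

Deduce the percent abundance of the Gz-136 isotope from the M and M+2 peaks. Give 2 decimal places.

64.21%

Let p = fractional abundance of Gz-136. I(M+2)/I(M) = [C(3,1)·p^2·(1−p)] / p^3 = 3·(1−p)/p = 100.0/59.8 = 1.6722
(1−p)/p = 1.6722/3 = 0.5574  ⇒  p = 1/(1 + 0.5574) = 0.6421
Gz-136: 64.21%, Gz-138: 35.79%.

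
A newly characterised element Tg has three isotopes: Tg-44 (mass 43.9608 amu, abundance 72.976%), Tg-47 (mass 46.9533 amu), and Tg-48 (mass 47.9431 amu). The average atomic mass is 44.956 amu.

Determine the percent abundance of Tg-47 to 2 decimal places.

8.18%

The remaining 27.024% is split between Tg-47 (fraction x) and Tg-48 (fraction 0.27024 − x).
Substituting: 46.9533x + 47.9431(0.27024 − x) = 12.875166592
(46.9533 − 47.9431)x = -0.080976752  ⇒  x = 0.08181, y = 0.18843
Tg-47: 8.18%, Tg-48: 18.84%.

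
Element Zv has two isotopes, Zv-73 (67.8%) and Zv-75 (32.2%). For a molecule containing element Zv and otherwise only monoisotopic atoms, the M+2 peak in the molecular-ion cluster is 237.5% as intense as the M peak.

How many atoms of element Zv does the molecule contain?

With n Zv atoms, P(M+2)/P(M) = C(n,1)·p^(n−1)q / p^n = n·q/p = n · 0.322/0.678.
n = 2.375 × 0.678/0.322 = 5.00 ≈ 5

5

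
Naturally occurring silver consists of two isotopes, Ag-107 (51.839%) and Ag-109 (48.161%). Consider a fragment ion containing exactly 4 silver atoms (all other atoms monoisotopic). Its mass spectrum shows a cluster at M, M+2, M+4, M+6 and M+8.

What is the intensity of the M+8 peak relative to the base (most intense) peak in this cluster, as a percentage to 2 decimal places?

(0.51839 + 0.48161)^4 gives M 0.0722, M+2 0.2684, M+4 0.3740, M+6 0.2316, M+8 0.0538; the largest is M+4.
P(M+4) = C(4,2) × 0.51839^2 × 0.48161^2 = 6 × 0.26872819 × 0.23194819 = 0.373986 (base)
P(M+8) = C(4,4) × 0.51839^0 × 0.48161^4 = 1 × 1.0000 × 0.05379996 = 0.053800
Relative intensity = 0.053800 / 0.373986 × 100 = 14.39

14.39%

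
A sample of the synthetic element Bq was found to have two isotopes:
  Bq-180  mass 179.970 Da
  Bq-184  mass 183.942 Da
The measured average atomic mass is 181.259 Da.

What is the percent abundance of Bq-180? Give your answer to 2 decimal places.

With x = fraction of Bq-180 (so Bq-184 is 1 − x):
179.970·x + 183.942·(1 − x) = 181.259
(179.970 − 183.942)·x = 181.259 − 183.942
x = -2.683 / -3.972 = 0.67548 → 67.55% Bq-180, 32.45% Bq-184.

67.55%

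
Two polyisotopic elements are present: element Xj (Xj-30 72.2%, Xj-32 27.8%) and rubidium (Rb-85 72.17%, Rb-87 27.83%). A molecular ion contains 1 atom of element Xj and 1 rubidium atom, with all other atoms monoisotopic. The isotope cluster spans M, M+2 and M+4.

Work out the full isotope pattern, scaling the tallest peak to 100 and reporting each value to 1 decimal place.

100.0 : 77.1 : 14.8

Element Xj pattern (n=1): 0.7220 : 0.2780
Rubidium pattern (n=1): 0.7217 : 0.2783
Convolve the two distributions (both contribute in 2-u steps):
  M: 0.7220×0.7217 = 0.521067
  M+2: 0.7220×0.2783 + 0.2780×0.7217 = 0.401565
  M+4: 0.2780×0.2783 = 0.077367
Scale to base peak (0.521067) = 100: 100.0 : 77.1 : 14.8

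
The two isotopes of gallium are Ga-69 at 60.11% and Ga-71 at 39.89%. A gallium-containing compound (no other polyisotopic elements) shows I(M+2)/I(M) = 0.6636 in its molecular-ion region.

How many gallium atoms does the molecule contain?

1

For n independent Ga atoms, I(M+2)/I(M) = n · (abundance Ga-71) / (abundance Ga-69) = n · 0.3989/0.6011.
n = 0.6636 × 0.6011/0.3989 = 1.00 ≈ 1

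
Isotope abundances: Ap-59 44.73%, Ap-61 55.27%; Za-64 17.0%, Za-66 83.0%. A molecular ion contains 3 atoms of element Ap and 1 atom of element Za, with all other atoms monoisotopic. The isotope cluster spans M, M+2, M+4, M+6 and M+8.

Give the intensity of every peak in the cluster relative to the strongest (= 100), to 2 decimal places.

Element Ap pattern (n=3): 0.08949457 : 0.33174815 : 0.40991998 : 0.1688373
Element Za pattern (n=1): 0.1700 : 0.8300
Convolve the two distributions (both contribute in 2-u steps):
  M: 0.08949457×0.1700 = 0.015214
  M+2: 0.08949457×0.8300 + 0.33174815×0.1700 = 0.130678
  M+4: 0.33174815×0.8300 + 0.40991998×0.1700 = 0.345037
  M+6: 0.40991998×0.8300 + 0.1688373×0.1700 = 0.368936
  M+8: 0.1688373×0.8300 = 0.140135
Scale to base peak (0.368936) = 100: 4.12 : 35.42 : 93.52 : 100.00 : 37.98

4.12 : 35.42 : 93.52 : 100.00 : 37.98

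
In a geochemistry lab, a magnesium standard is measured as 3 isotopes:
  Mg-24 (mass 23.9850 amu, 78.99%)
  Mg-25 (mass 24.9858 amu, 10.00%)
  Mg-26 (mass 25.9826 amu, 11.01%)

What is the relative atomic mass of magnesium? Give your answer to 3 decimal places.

Weight each isotope mass by its fractional abundance: 0.7899 × 23.9850 + 0.1000 × 24.9858 + 0.1101 × 25.9826
= 18.94575 + 2.49858 + 2.86068 = 24.30501 amu

24.305 amu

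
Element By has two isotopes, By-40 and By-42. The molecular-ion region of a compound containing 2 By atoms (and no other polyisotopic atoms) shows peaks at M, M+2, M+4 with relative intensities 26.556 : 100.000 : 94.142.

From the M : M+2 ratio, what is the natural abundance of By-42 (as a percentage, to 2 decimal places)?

If p is the fraction of By that is By-40, then I(M+2)/I(M) = [C(2,1)·p^1·(1−p)] / p^2 = 2·(1−p)/p = 100.000/26.556 = 3.7656
(1−p)/p = 3.7656/2 = 1.8828  ⇒  p = 1/(1 + 1.8828) = 0.3469
By-40: 34.69%, By-42: 65.31%.

65.31%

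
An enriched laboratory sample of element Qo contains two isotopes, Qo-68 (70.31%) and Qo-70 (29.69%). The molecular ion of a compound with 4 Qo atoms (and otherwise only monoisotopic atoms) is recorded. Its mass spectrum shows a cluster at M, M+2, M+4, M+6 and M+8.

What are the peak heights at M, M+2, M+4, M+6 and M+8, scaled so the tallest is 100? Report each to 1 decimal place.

59.2 : 100.0 : 63.3 : 17.8 : 1.9

Each Qo atom is independently Qo-68 (p = 0.7031) or Qo-70 (q = 0.2969); the cluster is the binomial expansion (p + q)^4.
P(M) = 0.7031^4 = 0.244382
P(M+2) = 4 × 0.7031^3 × 0.2969^1 = 0.412783
P(M+4) = 6 × 0.7031^2 × 0.2969^2 = 0.261460
P(M+6) = 4 × 0.7031^1 × 0.2969^3 = 0.073605
P(M+8) = 0.2969^4 = 0.007770
The M+2 peak is largest (0.412783); scaling to 100 gives 59.2 : 100.0 : 63.3 : 17.8 : 1.9.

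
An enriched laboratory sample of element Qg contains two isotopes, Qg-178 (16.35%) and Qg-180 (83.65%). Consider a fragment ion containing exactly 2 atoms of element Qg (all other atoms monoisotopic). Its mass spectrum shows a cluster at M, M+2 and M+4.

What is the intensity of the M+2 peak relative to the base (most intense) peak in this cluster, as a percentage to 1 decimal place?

Binomial terms of (0.1635 + 0.8365)^2: M 0.0267, M+2 0.2735, M+4 0.6997 → M+4 is the base peak.
P(M+4) = C(2,2) × 0.1635^0 × 0.8365^2 = 1 × 1.0000 × 0.69973225 = 0.699732 (base)
P(M+2) = C(2,1) × 0.1635^1 × 0.8365^1 = 2 × 0.1635 × 0.8365 = 0.273536
Relative intensity = 0.273536 / 0.699732 × 100 = 39.1

39.1%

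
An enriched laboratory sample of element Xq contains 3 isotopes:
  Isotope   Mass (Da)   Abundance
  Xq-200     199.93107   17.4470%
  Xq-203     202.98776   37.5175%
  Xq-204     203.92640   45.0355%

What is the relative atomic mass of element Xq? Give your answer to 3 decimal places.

202.877 Da

Average mass = Σ (abundance × isotope mass) = 0.174470 × 199.93107 + 0.375175 × 202.98776 + 0.450355 × 203.92640
= 34.881974 + 76.155933 + 91.839274 = 202.877181 Da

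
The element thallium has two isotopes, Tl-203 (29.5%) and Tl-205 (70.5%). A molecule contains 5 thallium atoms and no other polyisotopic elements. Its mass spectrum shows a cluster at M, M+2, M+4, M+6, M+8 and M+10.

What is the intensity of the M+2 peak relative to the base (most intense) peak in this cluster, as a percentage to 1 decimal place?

Binomial terms of (0.295 + 0.705)^5: M 0.0022, M+2 0.0267, M+4 0.1276, M+6 0.3049, M+8 0.3644, M+10 0.1742 → M+8 is the base peak.
P(M+8) = C(5,4) × 0.295^1 × 0.705^4 = 5 × 0.2950 × 0.24703385 = 0.364375 (base)
P(M+2) = C(5,1) × 0.295^4 × 0.705^1 = 5 × 0.00757335 × 0.7050 = 0.026696
Relative intensity = 0.026696 / 0.364375 × 100 = 7.3

7.3%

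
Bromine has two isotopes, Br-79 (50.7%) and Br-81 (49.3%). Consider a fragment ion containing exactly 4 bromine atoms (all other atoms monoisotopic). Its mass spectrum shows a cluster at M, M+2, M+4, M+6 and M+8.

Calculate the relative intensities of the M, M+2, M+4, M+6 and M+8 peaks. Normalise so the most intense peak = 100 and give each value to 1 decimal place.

17.6 : 68.6 : 100.0 : 64.8 : 15.8

Expanding (0.507 + 0.493)^4:
P(M) = 0.507^4 = 0.066074
P(M+2) = 4 × 0.507^3 × 0.493^1 = 0.256999
P(M+4) = 6 × 0.507^2 × 0.493^2 = 0.374853
P(M+6) = 4 × 0.507^1 × 0.493^3 = 0.243001
P(M+8) = 0.493^4 = 0.059073
The M+4 peak is largest (0.374853); scaling to 100 gives 17.6 : 68.6 : 100.0 : 64.8 : 15.8.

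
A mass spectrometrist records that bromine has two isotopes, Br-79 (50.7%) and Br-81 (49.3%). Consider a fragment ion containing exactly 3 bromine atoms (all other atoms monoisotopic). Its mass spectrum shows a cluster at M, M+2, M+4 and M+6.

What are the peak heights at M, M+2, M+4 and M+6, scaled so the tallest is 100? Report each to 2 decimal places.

34.28 : 100.00 : 97.24 : 31.52

Expanding (0.507 + 0.493)^3:
P(M) = 0.507^3 = 0.130324
P(M+2) = 3 × 0.507^2 × 0.493^1 = 0.380175
P(M+4) = 3 × 0.507^1 × 0.493^2 = 0.369678
P(M+6) = 0.493^3 = 0.119823
The M+2 peak is largest (0.380175); scaling to 100 gives 34.28 : 100.00 : 97.24 : 31.52.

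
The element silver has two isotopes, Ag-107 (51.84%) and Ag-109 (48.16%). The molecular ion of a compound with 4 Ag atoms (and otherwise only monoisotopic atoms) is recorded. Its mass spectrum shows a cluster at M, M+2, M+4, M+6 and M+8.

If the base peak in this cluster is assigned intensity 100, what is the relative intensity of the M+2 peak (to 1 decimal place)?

71.8

(0.5184 + 0.4816)^4 gives M 0.0722, M+2 0.2684, M+4 0.3740, M+6 0.2316, M+8 0.0538; the largest is M+4.
P(M+4) = C(4,2) × 0.5184^2 × 0.4816^2 = 6 × 0.26873856 × 0.23193856 = 0.373985 (base)
P(M+2) = C(4,1) × 0.5184^3 × 0.4816^1 = 4 × 0.13931407 × 0.4816 = 0.268375
Relative intensity = 0.268375 / 0.373985 × 100 = 71.8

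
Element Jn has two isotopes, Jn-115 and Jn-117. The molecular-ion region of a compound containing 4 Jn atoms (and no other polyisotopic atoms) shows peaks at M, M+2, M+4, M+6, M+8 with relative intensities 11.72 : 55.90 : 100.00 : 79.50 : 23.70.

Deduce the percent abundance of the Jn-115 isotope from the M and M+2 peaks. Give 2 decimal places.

Let p = fractional abundance of Jn-115. I(M+2)/I(M) = [C(4,1)·p^3·(1−p)] / p^4 = 4·(1−p)/p = 55.90/11.72 = 4.7696
(1−p)/p = 4.7696/4 = 1.1924  ⇒  p = 1/(1 + 1.1924) = 0.4561
Jn-115: 45.61%, Jn-117: 54.39%.

45.61%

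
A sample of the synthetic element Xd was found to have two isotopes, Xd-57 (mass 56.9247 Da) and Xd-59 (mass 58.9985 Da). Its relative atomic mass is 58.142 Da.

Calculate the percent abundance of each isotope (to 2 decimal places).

Xd-57: 41.30%, Xd-59: 58.70%

With x = fraction of Xd-57 (so Xd-59 is 1 − x):
56.9247·x + 58.9985·(1 − x) = 58.142
(56.9247 − 58.9985)·x = 58.142 − 58.9985
x = -0.8565 / -2.0738 = 0.41301 → 41.30% Xd-57, 58.70% Xd-59.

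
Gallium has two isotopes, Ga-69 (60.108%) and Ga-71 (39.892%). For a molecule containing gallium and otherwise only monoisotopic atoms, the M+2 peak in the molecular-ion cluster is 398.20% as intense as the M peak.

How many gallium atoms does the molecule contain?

For n independent Ga atoms, I(M+2)/I(M) = n · (abundance Ga-71) / (abundance Ga-69) = n · 0.39892/0.60108.
n = 3.9820 × 0.60108/0.39892 = 6.00 ≈ 6

6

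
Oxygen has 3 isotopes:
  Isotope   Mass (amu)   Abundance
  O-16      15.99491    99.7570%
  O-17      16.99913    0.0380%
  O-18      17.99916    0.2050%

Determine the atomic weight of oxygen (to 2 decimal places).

16.00 amu

Weight each isotope mass by its fractional abundance: 0.997570 × 15.99491 + 0.000380 × 16.99913 + 0.002050 × 17.99916
= 15.956042 + 0.006460 + 0.036898 = 15.999400 amu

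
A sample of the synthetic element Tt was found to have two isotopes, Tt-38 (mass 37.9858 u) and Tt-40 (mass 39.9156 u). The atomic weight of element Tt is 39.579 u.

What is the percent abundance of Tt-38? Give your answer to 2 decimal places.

Let x be the fractional abundance of Tt-38; then Tt-40 has abundance 1 − x.
37.9858·x + 39.9156·(1 − x) = 39.579
(37.9858 − 39.9156)·x = 39.579 − 39.9156
x = -0.3366 / -1.9298 = 0.17442 → 17.44% Tt-38, 82.56% Tt-40.

17.44%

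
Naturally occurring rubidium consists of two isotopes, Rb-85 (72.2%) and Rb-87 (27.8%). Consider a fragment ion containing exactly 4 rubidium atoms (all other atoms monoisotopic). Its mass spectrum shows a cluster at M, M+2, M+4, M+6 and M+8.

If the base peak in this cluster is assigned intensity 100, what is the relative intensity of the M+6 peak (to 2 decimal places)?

(0.722 + 0.278)^4 gives M 0.2717, M+2 0.4185, M+4 0.2417, M+6 0.0620, M+8 0.0060; the largest is M+2.
P(M+2) = C(4,1) × 0.722^3 × 0.278^1 = 4 × 0.37636705 × 0.2780 = 0.418520 (base)
P(M+6) = C(4,3) × 0.722^1 × 0.278^3 = 4 × 0.7220 × 0.02148495 = 0.062049
Relative intensity = 0.062049 / 0.418520 × 100 = 14.83

14.83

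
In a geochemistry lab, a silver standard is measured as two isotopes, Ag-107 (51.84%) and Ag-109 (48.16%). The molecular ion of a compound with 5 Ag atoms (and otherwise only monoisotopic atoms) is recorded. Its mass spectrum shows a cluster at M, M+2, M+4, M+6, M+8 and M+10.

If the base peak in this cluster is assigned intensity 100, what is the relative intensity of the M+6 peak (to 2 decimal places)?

92.90

Binomial terms of (0.5184 + 0.4816)^5: M 0.0374, M+2 0.1739, M+4 0.3231, M+6 0.3002, M+8 0.1394, M+10 0.0259 → M+4 is the base peak.
P(M+4) = C(5,2) × 0.5184^3 × 0.4816^2 = 10 × 0.13931407 × 0.23193856 = 0.323123 (base)
P(M+6) = C(5,3) × 0.5184^2 × 0.4816^3 = 10 × 0.26873856 × 0.11170161 = 0.300185
Relative intensity = 0.300185 / 0.323123 × 100 = 92.90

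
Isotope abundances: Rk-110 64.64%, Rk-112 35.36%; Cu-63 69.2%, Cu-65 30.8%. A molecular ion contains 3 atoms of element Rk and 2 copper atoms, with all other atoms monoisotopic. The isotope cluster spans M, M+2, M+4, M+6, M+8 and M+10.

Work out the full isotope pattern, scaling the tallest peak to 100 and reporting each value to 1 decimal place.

Element Rk pattern (n=3): 0.27008723 : 0.4432372 : 0.24246392 : 0.04421165
Copper pattern (n=2): 0.478864 : 0.426272 : 0.094864
Convolve the two distributions (both contribute in 2-u steps):
  M: 0.27008723×0.478864 = 0.129335
  M+2: 0.27008723×0.426272 + 0.4432372×0.478864 = 0.327381
  M+4: 0.27008723×0.094864 + 0.4432372×0.426272 + 0.24246392×0.478864 = 0.330668
  M+6: 0.4432372×0.094864 + 0.24246392×0.426272 + 0.04421165×0.478864 = 0.166574
  M+8: 0.24246392×0.094864 + 0.04421165×0.426272 = 0.041847
  M+10: 0.04421165×0.094864 = 0.004194
Scale to base peak (0.330668) = 100: 39.1 : 99.0 : 100.0 : 50.4 : 12.7 : 1.3

39.1 : 99.0 : 100.0 : 50.4 : 12.7 : 1.3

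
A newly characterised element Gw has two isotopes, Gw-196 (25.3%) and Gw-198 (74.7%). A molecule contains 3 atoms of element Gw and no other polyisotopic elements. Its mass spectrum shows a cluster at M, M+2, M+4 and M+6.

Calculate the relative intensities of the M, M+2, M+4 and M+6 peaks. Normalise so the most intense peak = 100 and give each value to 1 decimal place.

Expanding (0.253 + 0.747)^3:
P(M) = 0.253^3 = 0.016194
P(M+2) = 3 × 0.253^2 × 0.747^1 = 0.143444
P(M+4) = 3 × 0.253^1 × 0.747^2 = 0.423529
P(M+6) = 0.747^3 = 0.416833
The M+4 peak is largest (0.423529); scaling to 100 gives 3.8 : 33.9 : 100.0 : 98.4.

3.8 : 33.9 : 100.0 : 98.4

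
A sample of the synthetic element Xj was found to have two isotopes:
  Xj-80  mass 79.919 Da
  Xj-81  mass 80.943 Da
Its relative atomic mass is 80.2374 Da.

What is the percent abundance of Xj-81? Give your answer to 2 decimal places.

Writing the weighted mean with unknown fraction x of Xj-80:
79.919·x + 80.943·(1 − x) = 80.2374
(79.919 − 80.943)·x = 80.2374 − 80.943
x = -0.7056 / -1.024 = 0.68906 → 68.91% Xj-80, 31.09% Xj-81.

31.09%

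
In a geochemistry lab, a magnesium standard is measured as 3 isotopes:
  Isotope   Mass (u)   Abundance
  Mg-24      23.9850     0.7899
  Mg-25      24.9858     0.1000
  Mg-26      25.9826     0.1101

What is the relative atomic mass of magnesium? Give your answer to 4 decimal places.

24.3050 u

The abundance-weighted mean is 0.7899 × 23.9850 + 0.1000 × 24.9858 + 0.1101 × 25.9826
= 18.94575 + 2.49858 + 2.86068 = 24.30501 u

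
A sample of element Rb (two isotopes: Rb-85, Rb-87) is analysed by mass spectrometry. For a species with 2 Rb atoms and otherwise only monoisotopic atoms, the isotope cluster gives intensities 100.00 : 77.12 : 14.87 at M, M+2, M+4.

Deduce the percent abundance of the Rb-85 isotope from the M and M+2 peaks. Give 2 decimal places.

If p is the fraction of Rb that is Rb-85, then I(M+2)/I(M) = [C(2,1)·p^1·(1−p)] / p^2 = 2·(1−p)/p = 77.12/100.00 = 0.7712
(1−p)/p = 0.7712/2 = 0.3856  ⇒  p = 1/(1 + 0.3856) = 0.7217
Rb-85: 72.17%, Rb-87: 27.83%.

72.17%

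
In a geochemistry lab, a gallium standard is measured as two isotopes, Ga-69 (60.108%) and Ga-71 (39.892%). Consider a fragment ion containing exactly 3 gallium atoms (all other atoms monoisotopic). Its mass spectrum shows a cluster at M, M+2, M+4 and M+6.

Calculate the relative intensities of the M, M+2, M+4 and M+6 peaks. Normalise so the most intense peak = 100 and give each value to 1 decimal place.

50.2 : 100.0 : 66.4 : 14.7

Each Ga atom is independently Ga-69 (p = 0.60108) or Ga-71 (q = 0.39892); the cluster is the binomial expansion (p + q)^3.
P(M) = 0.60108^3 = 0.217169
P(M+2) = 3 × 0.60108^2 × 0.39892^1 = 0.432386
P(M+4) = 3 × 0.60108^1 × 0.39892^2 = 0.286963
P(M+6) = 0.39892^3 = 0.063483
The M+2 peak is largest (0.432386); scaling to 100 gives 50.2 : 100.0 : 66.4 : 14.7.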